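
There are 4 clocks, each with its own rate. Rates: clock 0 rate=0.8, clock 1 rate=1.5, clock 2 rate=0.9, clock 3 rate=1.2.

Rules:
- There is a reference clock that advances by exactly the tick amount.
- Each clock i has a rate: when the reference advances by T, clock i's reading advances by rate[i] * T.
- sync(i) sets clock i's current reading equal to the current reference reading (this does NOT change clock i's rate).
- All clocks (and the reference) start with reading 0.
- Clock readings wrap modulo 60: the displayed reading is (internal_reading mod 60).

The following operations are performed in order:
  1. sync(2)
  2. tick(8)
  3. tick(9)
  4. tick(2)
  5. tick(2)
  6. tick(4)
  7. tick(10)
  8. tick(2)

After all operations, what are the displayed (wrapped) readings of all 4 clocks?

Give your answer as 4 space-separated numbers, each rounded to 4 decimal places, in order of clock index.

After op 1 sync(2): ref=0.0000 raw=[0.0000 0.0000 0.0000 0.0000]
After op 2 tick(8): ref=8.0000 raw=[6.4000 12.0000 7.2000 9.6000]
After op 3 tick(9): ref=17.0000 raw=[13.6000 25.5000 15.3000 20.4000]
After op 4 tick(2): ref=19.0000 raw=[15.2000 28.5000 17.1000 22.8000]
After op 5 tick(2): ref=21.0000 raw=[16.8000 31.5000 18.9000 25.2000]
After op 6 tick(4): ref=25.0000 raw=[20.0000 37.5000 22.5000 30.0000]
After op 7 tick(10): ref=35.0000 raw=[28.0000 52.5000 31.5000 42.0000]
After op 8 tick(2): ref=37.0000 raw=[29.6000 55.5000 33.3000 44.4000]
Wrap final raw readings (mod 60): 29.6000 mod 60 = 29.6000; 55.5000 mod 60 = 55.5000; 33.3000 mod 60 = 33.3000; 44.4000 mod 60 = 44.4000

Answer: 29.6000 55.5000 33.3000 44.4000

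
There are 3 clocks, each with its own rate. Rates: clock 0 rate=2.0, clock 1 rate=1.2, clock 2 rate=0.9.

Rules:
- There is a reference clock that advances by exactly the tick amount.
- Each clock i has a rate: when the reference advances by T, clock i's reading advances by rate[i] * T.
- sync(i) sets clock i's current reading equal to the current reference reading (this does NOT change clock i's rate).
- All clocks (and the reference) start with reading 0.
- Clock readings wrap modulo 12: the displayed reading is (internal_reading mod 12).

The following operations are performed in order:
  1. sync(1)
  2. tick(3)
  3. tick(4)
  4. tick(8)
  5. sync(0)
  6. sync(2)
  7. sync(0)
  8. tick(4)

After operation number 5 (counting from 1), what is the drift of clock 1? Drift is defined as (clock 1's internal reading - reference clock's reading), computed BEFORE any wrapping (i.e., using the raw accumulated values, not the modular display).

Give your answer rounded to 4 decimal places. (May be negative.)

Answer: 3.0000

Derivation:
After op 1 sync(1): ref=0.0000 raw=[0.0000 0.0000 0.0000]
After op 2 tick(3): ref=3.0000 raw=[6.0000 3.6000 2.7000]
After op 3 tick(4): ref=7.0000 raw=[14.0000 8.4000 6.3000]
After op 4 tick(8): ref=15.0000 raw=[30.0000 18.0000 13.5000]
After op 5 sync(0): ref=15.0000 raw=[15.0000 18.0000 13.5000]
Drift of clock 1 after op 5: 18.0000 - 15.0000 = 3.0000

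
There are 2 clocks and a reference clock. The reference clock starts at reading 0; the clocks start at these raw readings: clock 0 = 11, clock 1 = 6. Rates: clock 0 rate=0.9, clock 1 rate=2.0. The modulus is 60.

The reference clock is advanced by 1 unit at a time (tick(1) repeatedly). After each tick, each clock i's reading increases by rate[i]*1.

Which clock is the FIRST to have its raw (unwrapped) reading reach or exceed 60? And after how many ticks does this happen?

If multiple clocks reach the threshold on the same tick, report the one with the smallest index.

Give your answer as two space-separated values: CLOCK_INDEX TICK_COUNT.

clock 0: start=11, rate=0.9, needs 60-11 = 49; ticks = ceil(49/0.9) = ceil(54.4444) = 55; reading at tick 55 = 11 + 0.9*55 = 60.5000
clock 1: start=6, rate=2.0, needs 60-6 = 54; ticks = ceil(54/2.0) = ceil(27.0000) = 27; reading at tick 27 = 6 + 2.0*27 = 60.0000
Minimum tick count = 27; winners = [1]; smallest index = 1

Answer: 1 27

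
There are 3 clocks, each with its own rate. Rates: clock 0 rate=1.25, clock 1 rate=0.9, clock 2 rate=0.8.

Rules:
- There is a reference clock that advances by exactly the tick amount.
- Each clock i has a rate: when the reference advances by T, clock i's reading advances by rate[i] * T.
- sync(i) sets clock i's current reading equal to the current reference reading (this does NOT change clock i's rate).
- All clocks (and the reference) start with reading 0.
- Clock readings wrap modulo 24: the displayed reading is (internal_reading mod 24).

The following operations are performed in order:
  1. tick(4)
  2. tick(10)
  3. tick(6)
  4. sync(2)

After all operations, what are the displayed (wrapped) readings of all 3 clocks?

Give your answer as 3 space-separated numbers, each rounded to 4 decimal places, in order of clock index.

Answer: 1.0000 18.0000 20.0000

Derivation:
After op 1 tick(4): ref=4.0000 raw=[5.0000 3.6000 3.2000]
After op 2 tick(10): ref=14.0000 raw=[17.5000 12.6000 11.2000]
After op 3 tick(6): ref=20.0000 raw=[25.0000 18.0000 16.0000]
After op 4 sync(2): ref=20.0000 raw=[25.0000 18.0000 20.0000]
Wrap final raw readings (mod 24): 25.0000 mod 24 = 1.0000; 18.0000 mod 24 = 18.0000; 20.0000 mod 24 = 20.0000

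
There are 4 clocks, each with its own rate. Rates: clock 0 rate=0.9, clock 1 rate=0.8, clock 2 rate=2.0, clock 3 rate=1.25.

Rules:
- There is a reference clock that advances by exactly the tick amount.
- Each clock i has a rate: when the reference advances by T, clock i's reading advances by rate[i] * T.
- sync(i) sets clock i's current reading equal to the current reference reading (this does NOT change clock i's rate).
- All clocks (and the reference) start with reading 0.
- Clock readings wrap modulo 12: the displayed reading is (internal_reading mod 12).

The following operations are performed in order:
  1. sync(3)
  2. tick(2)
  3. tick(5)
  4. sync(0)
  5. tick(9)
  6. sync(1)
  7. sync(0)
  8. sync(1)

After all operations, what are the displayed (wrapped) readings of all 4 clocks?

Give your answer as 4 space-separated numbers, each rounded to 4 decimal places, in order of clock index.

After op 1 sync(3): ref=0.0000 raw=[0.0000 0.0000 0.0000 0.0000]
After op 2 tick(2): ref=2.0000 raw=[1.8000 1.6000 4.0000 2.5000]
After op 3 tick(5): ref=7.0000 raw=[6.3000 5.6000 14.0000 8.7500]
After op 4 sync(0): ref=7.0000 raw=[7.0000 5.6000 14.0000 8.7500]
After op 5 tick(9): ref=16.0000 raw=[15.1000 12.8000 32.0000 20.0000]
After op 6 sync(1): ref=16.0000 raw=[15.1000 16.0000 32.0000 20.0000]
After op 7 sync(0): ref=16.0000 raw=[16.0000 16.0000 32.0000 20.0000]
After op 8 sync(1): ref=16.0000 raw=[16.0000 16.0000 32.0000 20.0000]
Wrap final raw readings (mod 12): 16.0000 mod 12 = 4.0000; 16.0000 mod 12 = 4.0000; 32.0000 mod 12 = 8.0000; 20.0000 mod 12 = 8.0000

Answer: 4.0000 4.0000 8.0000 8.0000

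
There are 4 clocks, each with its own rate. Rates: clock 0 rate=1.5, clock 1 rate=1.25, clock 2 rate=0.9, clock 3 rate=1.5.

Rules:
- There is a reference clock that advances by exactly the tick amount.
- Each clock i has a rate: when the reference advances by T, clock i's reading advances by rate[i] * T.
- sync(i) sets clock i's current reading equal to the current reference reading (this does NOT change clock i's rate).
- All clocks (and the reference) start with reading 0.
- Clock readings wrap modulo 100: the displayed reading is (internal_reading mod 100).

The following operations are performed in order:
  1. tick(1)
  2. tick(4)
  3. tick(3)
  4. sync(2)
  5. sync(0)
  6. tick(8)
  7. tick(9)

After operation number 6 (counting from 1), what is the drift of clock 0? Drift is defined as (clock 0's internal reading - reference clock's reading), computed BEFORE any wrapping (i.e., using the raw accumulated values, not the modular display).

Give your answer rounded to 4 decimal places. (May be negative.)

Answer: 4.0000

Derivation:
After op 1 tick(1): ref=1.0000 raw=[1.5000 1.2500 0.9000 1.5000]
After op 2 tick(4): ref=5.0000 raw=[7.5000 6.2500 4.5000 7.5000]
After op 3 tick(3): ref=8.0000 raw=[12.0000 10.0000 7.2000 12.0000]
After op 4 sync(2): ref=8.0000 raw=[12.0000 10.0000 8.0000 12.0000]
After op 5 sync(0): ref=8.0000 raw=[8.0000 10.0000 8.0000 12.0000]
After op 6 tick(8): ref=16.0000 raw=[20.0000 20.0000 15.2000 24.0000]
Drift of clock 0 after op 6: 20.0000 - 16.0000 = 4.0000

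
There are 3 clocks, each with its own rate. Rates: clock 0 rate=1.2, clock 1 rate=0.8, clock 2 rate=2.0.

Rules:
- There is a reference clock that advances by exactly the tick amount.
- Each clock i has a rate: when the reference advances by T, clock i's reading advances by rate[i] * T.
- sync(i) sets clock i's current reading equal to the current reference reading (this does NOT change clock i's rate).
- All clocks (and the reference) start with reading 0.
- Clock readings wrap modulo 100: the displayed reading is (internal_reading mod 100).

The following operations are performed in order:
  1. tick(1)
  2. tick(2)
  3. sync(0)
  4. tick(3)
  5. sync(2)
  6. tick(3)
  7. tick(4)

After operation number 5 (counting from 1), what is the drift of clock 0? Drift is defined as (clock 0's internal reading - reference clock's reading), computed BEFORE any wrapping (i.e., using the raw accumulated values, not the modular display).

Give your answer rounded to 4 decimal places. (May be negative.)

Answer: 0.6000

Derivation:
After op 1 tick(1): ref=1.0000 raw=[1.2000 0.8000 2.0000]
After op 2 tick(2): ref=3.0000 raw=[3.6000 2.4000 6.0000]
After op 3 sync(0): ref=3.0000 raw=[3.0000 2.4000 6.0000]
After op 4 tick(3): ref=6.0000 raw=[6.6000 4.8000 12.0000]
After op 5 sync(2): ref=6.0000 raw=[6.6000 4.8000 6.0000]
Drift of clock 0 after op 5: 6.6000 - 6.0000 = 0.6000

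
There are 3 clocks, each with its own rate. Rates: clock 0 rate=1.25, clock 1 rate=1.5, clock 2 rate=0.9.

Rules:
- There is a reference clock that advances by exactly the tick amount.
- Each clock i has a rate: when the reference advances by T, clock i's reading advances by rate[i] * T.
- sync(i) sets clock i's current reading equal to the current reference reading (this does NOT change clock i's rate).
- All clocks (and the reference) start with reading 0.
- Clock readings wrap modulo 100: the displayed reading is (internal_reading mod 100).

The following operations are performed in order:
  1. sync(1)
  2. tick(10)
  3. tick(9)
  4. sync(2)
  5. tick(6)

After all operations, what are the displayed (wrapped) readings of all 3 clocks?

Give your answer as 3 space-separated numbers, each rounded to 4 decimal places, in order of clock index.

Answer: 31.2500 37.5000 24.4000

Derivation:
After op 1 sync(1): ref=0.0000 raw=[0.0000 0.0000 0.0000]
After op 2 tick(10): ref=10.0000 raw=[12.5000 15.0000 9.0000]
After op 3 tick(9): ref=19.0000 raw=[23.7500 28.5000 17.1000]
After op 4 sync(2): ref=19.0000 raw=[23.7500 28.5000 19.0000]
After op 5 tick(6): ref=25.0000 raw=[31.2500 37.5000 24.4000]
Wrap final raw readings (mod 100): 31.2500 mod 100 = 31.2500; 37.5000 mod 100 = 37.5000; 24.4000 mod 100 = 24.4000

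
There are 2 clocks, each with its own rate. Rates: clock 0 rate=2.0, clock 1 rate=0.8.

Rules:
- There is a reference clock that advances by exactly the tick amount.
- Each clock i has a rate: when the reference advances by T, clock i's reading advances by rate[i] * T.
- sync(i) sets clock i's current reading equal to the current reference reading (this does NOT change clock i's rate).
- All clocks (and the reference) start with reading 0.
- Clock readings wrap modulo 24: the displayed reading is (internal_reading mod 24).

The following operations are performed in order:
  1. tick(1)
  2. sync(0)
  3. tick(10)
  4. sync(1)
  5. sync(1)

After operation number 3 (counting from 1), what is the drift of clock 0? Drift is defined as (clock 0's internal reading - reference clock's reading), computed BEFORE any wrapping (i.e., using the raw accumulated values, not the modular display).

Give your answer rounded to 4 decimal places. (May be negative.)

Answer: 10.0000

Derivation:
After op 1 tick(1): ref=1.0000 raw=[2.0000 0.8000]
After op 2 sync(0): ref=1.0000 raw=[1.0000 0.8000]
After op 3 tick(10): ref=11.0000 raw=[21.0000 8.8000]
Drift of clock 0 after op 3: 21.0000 - 11.0000 = 10.0000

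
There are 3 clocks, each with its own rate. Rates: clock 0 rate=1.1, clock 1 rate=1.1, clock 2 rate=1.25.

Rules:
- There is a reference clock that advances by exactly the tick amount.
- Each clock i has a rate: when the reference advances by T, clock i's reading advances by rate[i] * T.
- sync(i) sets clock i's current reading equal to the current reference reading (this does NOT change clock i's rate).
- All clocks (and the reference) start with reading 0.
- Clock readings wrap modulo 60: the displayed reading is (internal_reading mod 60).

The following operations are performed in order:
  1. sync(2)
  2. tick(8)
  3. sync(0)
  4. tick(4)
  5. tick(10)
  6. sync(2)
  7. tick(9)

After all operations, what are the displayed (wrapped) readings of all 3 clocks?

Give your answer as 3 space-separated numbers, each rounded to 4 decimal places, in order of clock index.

Answer: 33.3000 34.1000 33.2500

Derivation:
After op 1 sync(2): ref=0.0000 raw=[0.0000 0.0000 0.0000]
After op 2 tick(8): ref=8.0000 raw=[8.8000 8.8000 10.0000]
After op 3 sync(0): ref=8.0000 raw=[8.0000 8.8000 10.0000]
After op 4 tick(4): ref=12.0000 raw=[12.4000 13.2000 15.0000]
After op 5 tick(10): ref=22.0000 raw=[23.4000 24.2000 27.5000]
After op 6 sync(2): ref=22.0000 raw=[23.4000 24.2000 22.0000]
After op 7 tick(9): ref=31.0000 raw=[33.3000 34.1000 33.2500]
Wrap final raw readings (mod 60): 33.3000 mod 60 = 33.3000; 34.1000 mod 60 = 34.1000; 33.2500 mod 60 = 33.2500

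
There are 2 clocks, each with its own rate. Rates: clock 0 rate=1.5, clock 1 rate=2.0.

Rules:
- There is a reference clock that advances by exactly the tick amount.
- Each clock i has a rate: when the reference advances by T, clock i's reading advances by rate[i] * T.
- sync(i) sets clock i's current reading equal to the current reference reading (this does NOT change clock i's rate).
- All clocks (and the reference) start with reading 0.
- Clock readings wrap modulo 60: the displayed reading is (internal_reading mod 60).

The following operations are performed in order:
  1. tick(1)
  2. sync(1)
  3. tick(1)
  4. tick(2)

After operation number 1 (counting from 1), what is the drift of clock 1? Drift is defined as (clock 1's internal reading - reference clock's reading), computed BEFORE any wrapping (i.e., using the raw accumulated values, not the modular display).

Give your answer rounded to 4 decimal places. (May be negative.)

After op 1 tick(1): ref=1.0000 raw=[1.5000 2.0000]
Drift of clock 1 after op 1: 2.0000 - 1.0000 = 1.0000

Answer: 1.0000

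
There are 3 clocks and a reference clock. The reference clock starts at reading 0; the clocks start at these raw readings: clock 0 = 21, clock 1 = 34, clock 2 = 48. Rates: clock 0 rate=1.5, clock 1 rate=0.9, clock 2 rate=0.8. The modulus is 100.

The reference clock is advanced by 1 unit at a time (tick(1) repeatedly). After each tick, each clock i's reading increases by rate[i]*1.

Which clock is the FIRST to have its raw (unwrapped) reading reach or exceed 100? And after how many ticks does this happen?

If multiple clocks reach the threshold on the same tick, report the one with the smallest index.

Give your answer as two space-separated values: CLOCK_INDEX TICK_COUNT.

Answer: 0 53

Derivation:
clock 0: start=21, rate=1.5, needs 100-21 = 79; ticks = ceil(79/1.5) = ceil(52.6667) = 53; reading at tick 53 = 21 + 1.5*53 = 100.5000
clock 1: start=34, rate=0.9, needs 100-34 = 66; ticks = ceil(66/0.9) = ceil(73.3333) = 74; reading at tick 74 = 34 + 0.9*74 = 100.6000
clock 2: start=48, rate=0.8, needs 100-48 = 52; ticks = ceil(52/0.8) = ceil(65.0000) = 65; reading at tick 65 = 48 + 0.8*65 = 100.0000
Minimum tick count = 53; winners = [0]; smallest index = 0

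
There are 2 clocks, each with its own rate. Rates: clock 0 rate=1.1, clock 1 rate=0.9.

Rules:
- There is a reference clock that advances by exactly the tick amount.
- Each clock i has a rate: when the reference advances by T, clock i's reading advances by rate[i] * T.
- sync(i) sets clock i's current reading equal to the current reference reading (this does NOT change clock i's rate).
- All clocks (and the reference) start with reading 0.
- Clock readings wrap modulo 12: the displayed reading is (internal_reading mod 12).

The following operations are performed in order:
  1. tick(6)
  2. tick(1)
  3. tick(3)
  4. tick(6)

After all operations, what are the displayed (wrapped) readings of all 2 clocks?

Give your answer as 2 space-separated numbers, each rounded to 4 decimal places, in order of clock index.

After op 1 tick(6): ref=6.0000 raw=[6.6000 5.4000]
After op 2 tick(1): ref=7.0000 raw=[7.7000 6.3000]
After op 3 tick(3): ref=10.0000 raw=[11.0000 9.0000]
After op 4 tick(6): ref=16.0000 raw=[17.6000 14.4000]
Wrap final raw readings (mod 12): 17.6000 mod 12 = 5.6000; 14.4000 mod 12 = 2.4000

Answer: 5.6000 2.4000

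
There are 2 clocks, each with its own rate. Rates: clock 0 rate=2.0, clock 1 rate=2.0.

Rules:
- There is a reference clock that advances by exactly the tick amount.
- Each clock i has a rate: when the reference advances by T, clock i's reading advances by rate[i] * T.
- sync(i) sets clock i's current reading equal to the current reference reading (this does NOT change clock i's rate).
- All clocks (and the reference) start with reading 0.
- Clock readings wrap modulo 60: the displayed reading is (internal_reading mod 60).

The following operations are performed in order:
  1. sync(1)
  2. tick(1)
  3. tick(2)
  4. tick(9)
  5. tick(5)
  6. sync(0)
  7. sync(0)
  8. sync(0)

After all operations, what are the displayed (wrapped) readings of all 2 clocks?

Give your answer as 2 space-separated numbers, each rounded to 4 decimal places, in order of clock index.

After op 1 sync(1): ref=0.0000 raw=[0.0000 0.0000]
After op 2 tick(1): ref=1.0000 raw=[2.0000 2.0000]
After op 3 tick(2): ref=3.0000 raw=[6.0000 6.0000]
After op 4 tick(9): ref=12.0000 raw=[24.0000 24.0000]
After op 5 tick(5): ref=17.0000 raw=[34.0000 34.0000]
After op 6 sync(0): ref=17.0000 raw=[17.0000 34.0000]
After op 7 sync(0): ref=17.0000 raw=[17.0000 34.0000]
After op 8 sync(0): ref=17.0000 raw=[17.0000 34.0000]
Wrap final raw readings (mod 60): 17.0000 mod 60 = 17.0000; 34.0000 mod 60 = 34.0000

Answer: 17.0000 34.0000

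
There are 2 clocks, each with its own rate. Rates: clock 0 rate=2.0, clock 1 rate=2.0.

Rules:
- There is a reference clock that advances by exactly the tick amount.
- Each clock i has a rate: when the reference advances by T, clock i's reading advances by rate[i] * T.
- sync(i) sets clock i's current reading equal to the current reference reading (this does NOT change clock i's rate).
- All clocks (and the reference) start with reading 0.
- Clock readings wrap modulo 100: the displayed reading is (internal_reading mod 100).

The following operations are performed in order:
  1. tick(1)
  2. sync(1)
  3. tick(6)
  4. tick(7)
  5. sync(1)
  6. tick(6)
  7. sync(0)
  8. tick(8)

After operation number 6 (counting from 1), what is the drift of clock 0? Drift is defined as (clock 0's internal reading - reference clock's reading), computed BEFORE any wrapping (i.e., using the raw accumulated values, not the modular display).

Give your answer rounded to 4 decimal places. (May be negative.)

Answer: 20.0000

Derivation:
After op 1 tick(1): ref=1.0000 raw=[2.0000 2.0000]
After op 2 sync(1): ref=1.0000 raw=[2.0000 1.0000]
After op 3 tick(6): ref=7.0000 raw=[14.0000 13.0000]
After op 4 tick(7): ref=14.0000 raw=[28.0000 27.0000]
After op 5 sync(1): ref=14.0000 raw=[28.0000 14.0000]
After op 6 tick(6): ref=20.0000 raw=[40.0000 26.0000]
Drift of clock 0 after op 6: 40.0000 - 20.0000 = 20.0000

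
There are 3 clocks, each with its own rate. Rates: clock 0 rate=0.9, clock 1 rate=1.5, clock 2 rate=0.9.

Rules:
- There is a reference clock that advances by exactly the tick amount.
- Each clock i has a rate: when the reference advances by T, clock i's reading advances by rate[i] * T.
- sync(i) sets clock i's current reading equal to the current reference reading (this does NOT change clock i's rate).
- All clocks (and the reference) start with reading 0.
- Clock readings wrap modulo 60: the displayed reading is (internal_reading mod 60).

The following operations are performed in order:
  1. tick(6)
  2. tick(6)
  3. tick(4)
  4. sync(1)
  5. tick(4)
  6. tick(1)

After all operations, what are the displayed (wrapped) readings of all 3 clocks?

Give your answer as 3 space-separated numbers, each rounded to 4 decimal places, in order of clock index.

After op 1 tick(6): ref=6.0000 raw=[5.4000 9.0000 5.4000]
After op 2 tick(6): ref=12.0000 raw=[10.8000 18.0000 10.8000]
After op 3 tick(4): ref=16.0000 raw=[14.4000 24.0000 14.4000]
After op 4 sync(1): ref=16.0000 raw=[14.4000 16.0000 14.4000]
After op 5 tick(4): ref=20.0000 raw=[18.0000 22.0000 18.0000]
After op 6 tick(1): ref=21.0000 raw=[18.9000 23.5000 18.9000]
Wrap final raw readings (mod 60): 18.9000 mod 60 = 18.9000; 23.5000 mod 60 = 23.5000; 18.9000 mod 60 = 18.9000

Answer: 18.9000 23.5000 18.9000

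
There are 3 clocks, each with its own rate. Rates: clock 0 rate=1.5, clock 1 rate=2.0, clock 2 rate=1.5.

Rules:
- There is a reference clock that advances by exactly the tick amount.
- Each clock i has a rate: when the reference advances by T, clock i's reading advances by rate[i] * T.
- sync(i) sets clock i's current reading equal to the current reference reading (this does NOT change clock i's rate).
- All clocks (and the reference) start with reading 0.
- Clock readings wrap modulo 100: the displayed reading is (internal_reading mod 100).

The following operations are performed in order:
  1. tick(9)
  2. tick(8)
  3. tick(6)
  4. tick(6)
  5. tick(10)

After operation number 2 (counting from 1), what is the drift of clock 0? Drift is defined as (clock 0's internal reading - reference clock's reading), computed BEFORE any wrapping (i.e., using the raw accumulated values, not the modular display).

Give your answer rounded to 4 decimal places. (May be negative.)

After op 1 tick(9): ref=9.0000 raw=[13.5000 18.0000 13.5000]
After op 2 tick(8): ref=17.0000 raw=[25.5000 34.0000 25.5000]
Drift of clock 0 after op 2: 25.5000 - 17.0000 = 8.5000

Answer: 8.5000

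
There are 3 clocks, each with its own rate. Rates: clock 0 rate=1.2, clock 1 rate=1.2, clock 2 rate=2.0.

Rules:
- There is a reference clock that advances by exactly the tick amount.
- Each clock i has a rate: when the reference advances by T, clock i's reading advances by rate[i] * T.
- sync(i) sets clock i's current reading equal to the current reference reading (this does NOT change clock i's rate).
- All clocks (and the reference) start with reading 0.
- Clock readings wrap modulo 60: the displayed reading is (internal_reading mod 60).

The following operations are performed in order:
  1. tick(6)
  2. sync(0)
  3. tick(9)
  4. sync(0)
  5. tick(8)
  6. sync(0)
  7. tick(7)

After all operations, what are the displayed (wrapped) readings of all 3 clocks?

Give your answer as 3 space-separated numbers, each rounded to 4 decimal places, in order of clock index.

Answer: 31.4000 36.0000 0.0000

Derivation:
After op 1 tick(6): ref=6.0000 raw=[7.2000 7.2000 12.0000]
After op 2 sync(0): ref=6.0000 raw=[6.0000 7.2000 12.0000]
After op 3 tick(9): ref=15.0000 raw=[16.8000 18.0000 30.0000]
After op 4 sync(0): ref=15.0000 raw=[15.0000 18.0000 30.0000]
After op 5 tick(8): ref=23.0000 raw=[24.6000 27.6000 46.0000]
After op 6 sync(0): ref=23.0000 raw=[23.0000 27.6000 46.0000]
After op 7 tick(7): ref=30.0000 raw=[31.4000 36.0000 60.0000]
Wrap final raw readings (mod 60): 31.4000 mod 60 = 31.4000; 36.0000 mod 60 = 36.0000; 60.0000 mod 60 = 0.0000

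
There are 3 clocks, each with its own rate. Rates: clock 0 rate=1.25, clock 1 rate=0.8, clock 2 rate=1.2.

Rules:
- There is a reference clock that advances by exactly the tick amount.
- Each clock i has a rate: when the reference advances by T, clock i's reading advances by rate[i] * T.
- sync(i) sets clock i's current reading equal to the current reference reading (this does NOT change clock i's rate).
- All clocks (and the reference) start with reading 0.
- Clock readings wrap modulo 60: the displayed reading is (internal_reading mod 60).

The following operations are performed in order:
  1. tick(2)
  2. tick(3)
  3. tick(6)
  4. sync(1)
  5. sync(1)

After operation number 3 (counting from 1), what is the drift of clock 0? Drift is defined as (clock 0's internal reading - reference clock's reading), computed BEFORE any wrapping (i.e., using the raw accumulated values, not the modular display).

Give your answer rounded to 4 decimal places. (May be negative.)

After op 1 tick(2): ref=2.0000 raw=[2.5000 1.6000 2.4000]
After op 2 tick(3): ref=5.0000 raw=[6.2500 4.0000 6.0000]
After op 3 tick(6): ref=11.0000 raw=[13.7500 8.8000 13.2000]
Drift of clock 0 after op 3: 13.7500 - 11.0000 = 2.7500

Answer: 2.7500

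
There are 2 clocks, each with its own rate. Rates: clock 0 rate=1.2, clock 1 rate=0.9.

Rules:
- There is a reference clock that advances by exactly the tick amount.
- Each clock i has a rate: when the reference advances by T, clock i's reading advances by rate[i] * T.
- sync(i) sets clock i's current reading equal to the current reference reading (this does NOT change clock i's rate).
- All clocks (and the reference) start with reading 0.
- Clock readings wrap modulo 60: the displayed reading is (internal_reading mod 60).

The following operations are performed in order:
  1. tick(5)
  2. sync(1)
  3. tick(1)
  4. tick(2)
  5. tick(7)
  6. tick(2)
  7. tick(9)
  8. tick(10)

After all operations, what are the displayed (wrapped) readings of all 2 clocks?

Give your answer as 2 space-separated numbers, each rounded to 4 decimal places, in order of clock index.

After op 1 tick(5): ref=5.0000 raw=[6.0000 4.5000]
After op 2 sync(1): ref=5.0000 raw=[6.0000 5.0000]
After op 3 tick(1): ref=6.0000 raw=[7.2000 5.9000]
After op 4 tick(2): ref=8.0000 raw=[9.6000 7.7000]
After op 5 tick(7): ref=15.0000 raw=[18.0000 14.0000]
After op 6 tick(2): ref=17.0000 raw=[20.4000 15.8000]
After op 7 tick(9): ref=26.0000 raw=[31.2000 23.9000]
After op 8 tick(10): ref=36.0000 raw=[43.2000 32.9000]
Wrap final raw readings (mod 60): 43.2000 mod 60 = 43.2000; 32.9000 mod 60 = 32.9000

Answer: 43.2000 32.9000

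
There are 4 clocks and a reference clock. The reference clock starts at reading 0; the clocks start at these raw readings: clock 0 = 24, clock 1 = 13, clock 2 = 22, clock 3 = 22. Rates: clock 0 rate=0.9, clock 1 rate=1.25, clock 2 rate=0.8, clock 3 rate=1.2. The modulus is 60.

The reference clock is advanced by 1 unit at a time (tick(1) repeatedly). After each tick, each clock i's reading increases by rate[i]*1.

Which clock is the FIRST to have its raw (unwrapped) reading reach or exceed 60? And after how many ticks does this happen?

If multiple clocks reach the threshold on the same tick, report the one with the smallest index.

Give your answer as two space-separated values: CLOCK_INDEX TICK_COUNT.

clock 0: start=24, rate=0.9, needs 60-24 = 36; ticks = ceil(36/0.9) = ceil(40.0000) = 40; reading at tick 40 = 24 + 0.9*40 = 60.0000
clock 1: start=13, rate=1.25, needs 60-13 = 47; ticks = ceil(47/1.25) = ceil(37.6000) = 38; reading at tick 38 = 13 + 1.25*38 = 60.5000
clock 2: start=22, rate=0.8, needs 60-22 = 38; ticks = ceil(38/0.8) = ceil(47.5000) = 48; reading at tick 48 = 22 + 0.8*48 = 60.4000
clock 3: start=22, rate=1.2, needs 60-22 = 38; ticks = ceil(38/1.2) = ceil(31.6667) = 32; reading at tick 32 = 22 + 1.2*32 = 60.4000
Minimum tick count = 32; winners = [3]; smallest index = 3

Answer: 3 32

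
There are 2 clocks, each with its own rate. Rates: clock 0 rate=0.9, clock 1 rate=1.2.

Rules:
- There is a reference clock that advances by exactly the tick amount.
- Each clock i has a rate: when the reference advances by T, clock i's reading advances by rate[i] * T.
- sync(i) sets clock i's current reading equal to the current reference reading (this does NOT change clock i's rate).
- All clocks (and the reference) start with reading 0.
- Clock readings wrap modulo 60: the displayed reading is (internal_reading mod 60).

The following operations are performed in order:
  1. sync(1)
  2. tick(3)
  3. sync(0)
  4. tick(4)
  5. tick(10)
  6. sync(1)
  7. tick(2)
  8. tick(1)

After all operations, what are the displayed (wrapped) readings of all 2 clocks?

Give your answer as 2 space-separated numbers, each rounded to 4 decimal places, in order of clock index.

Answer: 18.3000 20.6000

Derivation:
After op 1 sync(1): ref=0.0000 raw=[0.0000 0.0000]
After op 2 tick(3): ref=3.0000 raw=[2.7000 3.6000]
After op 3 sync(0): ref=3.0000 raw=[3.0000 3.6000]
After op 4 tick(4): ref=7.0000 raw=[6.6000 8.4000]
After op 5 tick(10): ref=17.0000 raw=[15.6000 20.4000]
After op 6 sync(1): ref=17.0000 raw=[15.6000 17.0000]
After op 7 tick(2): ref=19.0000 raw=[17.4000 19.4000]
After op 8 tick(1): ref=20.0000 raw=[18.3000 20.6000]
Wrap final raw readings (mod 60): 18.3000 mod 60 = 18.3000; 20.6000 mod 60 = 20.6000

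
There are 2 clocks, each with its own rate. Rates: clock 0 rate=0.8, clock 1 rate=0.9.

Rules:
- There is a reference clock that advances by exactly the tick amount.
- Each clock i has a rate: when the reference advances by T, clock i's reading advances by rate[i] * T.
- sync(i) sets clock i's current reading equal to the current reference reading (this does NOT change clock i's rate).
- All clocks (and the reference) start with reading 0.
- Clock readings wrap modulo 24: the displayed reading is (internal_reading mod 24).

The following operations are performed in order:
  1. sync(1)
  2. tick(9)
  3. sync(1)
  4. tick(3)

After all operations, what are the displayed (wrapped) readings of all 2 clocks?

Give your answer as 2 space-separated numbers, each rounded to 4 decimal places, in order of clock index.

After op 1 sync(1): ref=0.0000 raw=[0.0000 0.0000]
After op 2 tick(9): ref=9.0000 raw=[7.2000 8.1000]
After op 3 sync(1): ref=9.0000 raw=[7.2000 9.0000]
After op 4 tick(3): ref=12.0000 raw=[9.6000 11.7000]
Wrap final raw readings (mod 24): 9.6000 mod 24 = 9.6000; 11.7000 mod 24 = 11.7000

Answer: 9.6000 11.7000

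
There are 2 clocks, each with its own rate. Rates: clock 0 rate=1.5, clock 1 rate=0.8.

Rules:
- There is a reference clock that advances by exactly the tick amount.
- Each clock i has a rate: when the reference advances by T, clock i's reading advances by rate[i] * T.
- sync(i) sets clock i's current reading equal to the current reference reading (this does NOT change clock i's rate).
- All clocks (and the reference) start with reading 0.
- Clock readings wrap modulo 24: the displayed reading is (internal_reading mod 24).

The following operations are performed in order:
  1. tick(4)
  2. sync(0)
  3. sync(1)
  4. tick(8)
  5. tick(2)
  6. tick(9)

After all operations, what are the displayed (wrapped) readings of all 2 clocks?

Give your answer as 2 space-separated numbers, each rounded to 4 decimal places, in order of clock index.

Answer: 8.5000 19.2000

Derivation:
After op 1 tick(4): ref=4.0000 raw=[6.0000 3.2000]
After op 2 sync(0): ref=4.0000 raw=[4.0000 3.2000]
After op 3 sync(1): ref=4.0000 raw=[4.0000 4.0000]
After op 4 tick(8): ref=12.0000 raw=[16.0000 10.4000]
After op 5 tick(2): ref=14.0000 raw=[19.0000 12.0000]
After op 6 tick(9): ref=23.0000 raw=[32.5000 19.2000]
Wrap final raw readings (mod 24): 32.5000 mod 24 = 8.5000; 19.2000 mod 24 = 19.2000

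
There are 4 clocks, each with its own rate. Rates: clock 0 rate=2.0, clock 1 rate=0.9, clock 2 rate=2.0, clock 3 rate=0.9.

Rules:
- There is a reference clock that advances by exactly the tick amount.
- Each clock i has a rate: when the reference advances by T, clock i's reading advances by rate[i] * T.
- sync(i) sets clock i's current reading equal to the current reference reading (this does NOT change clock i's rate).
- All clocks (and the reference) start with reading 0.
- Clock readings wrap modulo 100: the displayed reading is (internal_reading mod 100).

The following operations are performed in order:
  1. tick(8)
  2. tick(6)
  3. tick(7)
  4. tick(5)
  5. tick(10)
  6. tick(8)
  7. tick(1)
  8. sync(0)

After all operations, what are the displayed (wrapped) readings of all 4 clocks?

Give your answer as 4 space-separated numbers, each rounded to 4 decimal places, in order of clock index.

After op 1 tick(8): ref=8.0000 raw=[16.0000 7.2000 16.0000 7.2000]
After op 2 tick(6): ref=14.0000 raw=[28.0000 12.6000 28.0000 12.6000]
After op 3 tick(7): ref=21.0000 raw=[42.0000 18.9000 42.0000 18.9000]
After op 4 tick(5): ref=26.0000 raw=[52.0000 23.4000 52.0000 23.4000]
After op 5 tick(10): ref=36.0000 raw=[72.0000 32.4000 72.0000 32.4000]
After op 6 tick(8): ref=44.0000 raw=[88.0000 39.6000 88.0000 39.6000]
After op 7 tick(1): ref=45.0000 raw=[90.0000 40.5000 90.0000 40.5000]
After op 8 sync(0): ref=45.0000 raw=[45.0000 40.5000 90.0000 40.5000]
Wrap final raw readings (mod 100): 45.0000 mod 100 = 45.0000; 40.5000 mod 100 = 40.5000; 90.0000 mod 100 = 90.0000; 40.5000 mod 100 = 40.5000

Answer: 45.0000 40.5000 90.0000 40.5000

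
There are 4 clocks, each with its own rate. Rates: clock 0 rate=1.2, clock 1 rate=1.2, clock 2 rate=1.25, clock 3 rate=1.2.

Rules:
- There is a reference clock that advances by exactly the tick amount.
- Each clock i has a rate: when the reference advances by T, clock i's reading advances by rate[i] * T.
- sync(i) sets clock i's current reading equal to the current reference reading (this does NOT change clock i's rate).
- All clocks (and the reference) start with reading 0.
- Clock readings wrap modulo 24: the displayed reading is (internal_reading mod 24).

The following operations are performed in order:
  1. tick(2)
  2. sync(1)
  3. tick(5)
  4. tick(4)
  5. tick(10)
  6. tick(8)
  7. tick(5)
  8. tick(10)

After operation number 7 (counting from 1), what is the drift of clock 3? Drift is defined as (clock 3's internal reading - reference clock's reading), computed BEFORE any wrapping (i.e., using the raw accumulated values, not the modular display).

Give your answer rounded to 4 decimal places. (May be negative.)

Answer: 6.8000

Derivation:
After op 1 tick(2): ref=2.0000 raw=[2.4000 2.4000 2.5000 2.4000]
After op 2 sync(1): ref=2.0000 raw=[2.4000 2.0000 2.5000 2.4000]
After op 3 tick(5): ref=7.0000 raw=[8.4000 8.0000 8.7500 8.4000]
After op 4 tick(4): ref=11.0000 raw=[13.2000 12.8000 13.7500 13.2000]
After op 5 tick(10): ref=21.0000 raw=[25.2000 24.8000 26.2500 25.2000]
After op 6 tick(8): ref=29.0000 raw=[34.8000 34.4000 36.2500 34.8000]
After op 7 tick(5): ref=34.0000 raw=[40.8000 40.4000 42.5000 40.8000]
Drift of clock 3 after op 7: 40.8000 - 34.0000 = 6.8000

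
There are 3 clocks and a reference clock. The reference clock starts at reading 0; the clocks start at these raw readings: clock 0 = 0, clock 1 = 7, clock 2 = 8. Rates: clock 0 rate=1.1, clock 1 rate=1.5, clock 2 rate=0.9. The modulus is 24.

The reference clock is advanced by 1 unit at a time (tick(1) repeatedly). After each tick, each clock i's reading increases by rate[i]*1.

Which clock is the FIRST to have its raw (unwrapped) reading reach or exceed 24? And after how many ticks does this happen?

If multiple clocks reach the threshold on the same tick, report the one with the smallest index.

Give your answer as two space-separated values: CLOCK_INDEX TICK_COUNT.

Answer: 1 12

Derivation:
clock 0: start=0, rate=1.1, needs 24-0 = 24; ticks = ceil(24/1.1) = ceil(21.8182) = 22; reading at tick 22 = 0 + 1.1*22 = 24.2000
clock 1: start=7, rate=1.5, needs 24-7 = 17; ticks = ceil(17/1.5) = ceil(11.3333) = 12; reading at tick 12 = 7 + 1.5*12 = 25.0000
clock 2: start=8, rate=0.9, needs 24-8 = 16; ticks = ceil(16/0.9) = ceil(17.7778) = 18; reading at tick 18 = 8 + 0.9*18 = 24.2000
Minimum tick count = 12; winners = [1]; smallest index = 1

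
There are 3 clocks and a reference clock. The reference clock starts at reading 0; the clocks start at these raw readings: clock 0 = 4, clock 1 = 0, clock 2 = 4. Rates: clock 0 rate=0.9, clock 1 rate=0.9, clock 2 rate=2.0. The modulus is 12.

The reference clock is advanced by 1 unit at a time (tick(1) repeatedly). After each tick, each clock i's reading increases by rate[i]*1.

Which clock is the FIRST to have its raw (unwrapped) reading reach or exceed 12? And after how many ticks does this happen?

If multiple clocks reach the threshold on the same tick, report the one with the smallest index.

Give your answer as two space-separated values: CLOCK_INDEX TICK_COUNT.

clock 0: start=4, rate=0.9, needs 12-4 = 8; ticks = ceil(8/0.9) = ceil(8.8889) = 9; reading at tick 9 = 4 + 0.9*9 = 12.1000
clock 1: start=0, rate=0.9, needs 12-0 = 12; ticks = ceil(12/0.9) = ceil(13.3333) = 14; reading at tick 14 = 0 + 0.9*14 = 12.6000
clock 2: start=4, rate=2.0, needs 12-4 = 8; ticks = ceil(8/2.0) = ceil(4.0000) = 4; reading at tick 4 = 4 + 2.0*4 = 12.0000
Minimum tick count = 4; winners = [2]; smallest index = 2

Answer: 2 4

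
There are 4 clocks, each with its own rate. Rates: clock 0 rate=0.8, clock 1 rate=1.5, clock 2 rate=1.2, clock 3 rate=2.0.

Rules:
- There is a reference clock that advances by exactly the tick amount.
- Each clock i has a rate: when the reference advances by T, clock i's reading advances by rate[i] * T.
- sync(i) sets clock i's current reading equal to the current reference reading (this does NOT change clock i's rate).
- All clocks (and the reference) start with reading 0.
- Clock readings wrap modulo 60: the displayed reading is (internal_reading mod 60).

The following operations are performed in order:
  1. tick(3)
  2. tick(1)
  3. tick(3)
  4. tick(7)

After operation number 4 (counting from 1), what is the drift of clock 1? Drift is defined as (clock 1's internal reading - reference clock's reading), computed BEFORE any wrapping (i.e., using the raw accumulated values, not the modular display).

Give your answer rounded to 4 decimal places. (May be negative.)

After op 1 tick(3): ref=3.0000 raw=[2.4000 4.5000 3.6000 6.0000]
After op 2 tick(1): ref=4.0000 raw=[3.2000 6.0000 4.8000 8.0000]
After op 3 tick(3): ref=7.0000 raw=[5.6000 10.5000 8.4000 14.0000]
After op 4 tick(7): ref=14.0000 raw=[11.2000 21.0000 16.8000 28.0000]
Drift of clock 1 after op 4: 21.0000 - 14.0000 = 7.0000

Answer: 7.0000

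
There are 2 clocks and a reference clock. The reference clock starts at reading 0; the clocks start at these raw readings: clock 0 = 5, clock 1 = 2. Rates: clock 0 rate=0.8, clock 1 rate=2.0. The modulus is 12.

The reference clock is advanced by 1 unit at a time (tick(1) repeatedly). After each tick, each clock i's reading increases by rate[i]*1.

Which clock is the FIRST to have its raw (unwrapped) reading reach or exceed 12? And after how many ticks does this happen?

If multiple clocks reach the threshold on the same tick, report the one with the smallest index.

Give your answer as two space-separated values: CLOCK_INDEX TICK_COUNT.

clock 0: start=5, rate=0.8, needs 12-5 = 7; ticks = ceil(7/0.8) = ceil(8.7500) = 9; reading at tick 9 = 5 + 0.8*9 = 12.2000
clock 1: start=2, rate=2.0, needs 12-2 = 10; ticks = ceil(10/2.0) = ceil(5.0000) = 5; reading at tick 5 = 2 + 2.0*5 = 12.0000
Minimum tick count = 5; winners = [1]; smallest index = 1

Answer: 1 5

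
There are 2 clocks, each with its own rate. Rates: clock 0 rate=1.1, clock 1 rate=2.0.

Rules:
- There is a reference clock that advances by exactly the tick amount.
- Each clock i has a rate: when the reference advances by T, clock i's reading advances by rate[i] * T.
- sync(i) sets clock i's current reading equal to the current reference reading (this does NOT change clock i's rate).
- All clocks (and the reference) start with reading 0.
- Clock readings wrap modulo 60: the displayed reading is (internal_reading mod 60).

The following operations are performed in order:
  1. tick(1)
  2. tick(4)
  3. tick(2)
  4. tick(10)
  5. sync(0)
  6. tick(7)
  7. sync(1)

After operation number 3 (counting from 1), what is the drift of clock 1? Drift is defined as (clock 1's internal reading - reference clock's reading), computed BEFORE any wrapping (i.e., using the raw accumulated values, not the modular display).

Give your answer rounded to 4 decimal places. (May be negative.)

After op 1 tick(1): ref=1.0000 raw=[1.1000 2.0000]
After op 2 tick(4): ref=5.0000 raw=[5.5000 10.0000]
After op 3 tick(2): ref=7.0000 raw=[7.7000 14.0000]
Drift of clock 1 after op 3: 14.0000 - 7.0000 = 7.0000

Answer: 7.0000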